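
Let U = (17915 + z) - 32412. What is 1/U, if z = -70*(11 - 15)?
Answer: -1/14217 ≈ -7.0338e-5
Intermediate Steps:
z = 280 (z = -70*(-4) = 280)
U = -14217 (U = (17915 + 280) - 32412 = 18195 - 32412 = -14217)
1/U = 1/(-14217) = -1/14217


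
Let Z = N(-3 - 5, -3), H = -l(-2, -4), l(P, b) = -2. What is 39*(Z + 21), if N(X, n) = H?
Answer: 897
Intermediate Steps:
H = 2 (H = -1*(-2) = 2)
N(X, n) = 2
Z = 2
39*(Z + 21) = 39*(2 + 21) = 39*23 = 897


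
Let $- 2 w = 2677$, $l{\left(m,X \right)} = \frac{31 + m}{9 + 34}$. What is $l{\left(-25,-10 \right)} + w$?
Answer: $- \frac{115099}{86} \approx -1338.4$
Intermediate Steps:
$l{\left(m,X \right)} = \frac{31}{43} + \frac{m}{43}$ ($l{\left(m,X \right)} = \frac{31 + m}{43} = \left(31 + m\right) \frac{1}{43} = \frac{31}{43} + \frac{m}{43}$)
$w = - \frac{2677}{2}$ ($w = \left(- \frac{1}{2}\right) 2677 = - \frac{2677}{2} \approx -1338.5$)
$l{\left(-25,-10 \right)} + w = \left(\frac{31}{43} + \frac{1}{43} \left(-25\right)\right) - \frac{2677}{2} = \left(\frac{31}{43} - \frac{25}{43}\right) - \frac{2677}{2} = \frac{6}{43} - \frac{2677}{2} = - \frac{115099}{86}$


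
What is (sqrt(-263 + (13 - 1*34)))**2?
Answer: -284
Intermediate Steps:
(sqrt(-263 + (13 - 1*34)))**2 = (sqrt(-263 + (13 - 34)))**2 = (sqrt(-263 - 21))**2 = (sqrt(-284))**2 = (2*I*sqrt(71))**2 = -284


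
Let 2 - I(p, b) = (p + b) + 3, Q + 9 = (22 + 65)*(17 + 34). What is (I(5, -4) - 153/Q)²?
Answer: 1002001/242064 ≈ 4.1394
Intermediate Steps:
Q = 4428 (Q = -9 + (22 + 65)*(17 + 34) = -9 + 87*51 = -9 + 4437 = 4428)
I(p, b) = -1 - b - p (I(p, b) = 2 - ((p + b) + 3) = 2 - ((b + p) + 3) = 2 - (3 + b + p) = 2 + (-3 - b - p) = -1 - b - p)
(I(5, -4) - 153/Q)² = ((-1 - 1*(-4) - 1*5) - 153/4428)² = ((-1 + 4 - 5) - 153*1/4428)² = (-2 - 17/492)² = (-1001/492)² = 1002001/242064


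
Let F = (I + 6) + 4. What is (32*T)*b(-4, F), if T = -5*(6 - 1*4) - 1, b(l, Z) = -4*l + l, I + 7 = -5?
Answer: -4224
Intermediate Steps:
I = -12 (I = -7 - 5 = -12)
F = -2 (F = (-12 + 6) + 4 = -6 + 4 = -2)
b(l, Z) = -3*l
T = -11 (T = -5*(6 - 4) - 1 = -5*2 - 1 = -10 - 1 = -11)
(32*T)*b(-4, F) = (32*(-11))*(-3*(-4)) = -352*12 = -4224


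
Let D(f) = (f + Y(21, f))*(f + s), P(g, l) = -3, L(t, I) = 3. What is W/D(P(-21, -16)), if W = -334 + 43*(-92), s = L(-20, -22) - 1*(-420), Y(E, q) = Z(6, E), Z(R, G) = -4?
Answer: 143/98 ≈ 1.4592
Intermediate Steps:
Y(E, q) = -4
s = 423 (s = 3 - 1*(-420) = 3 + 420 = 423)
D(f) = (-4 + f)*(423 + f) (D(f) = (f - 4)*(f + 423) = (-4 + f)*(423 + f))
W = -4290 (W = -334 - 3956 = -4290)
W/D(P(-21, -16)) = -4290/(-1692 + (-3)² + 419*(-3)) = -4290/(-1692 + 9 - 1257) = -4290/(-2940) = -4290*(-1/2940) = 143/98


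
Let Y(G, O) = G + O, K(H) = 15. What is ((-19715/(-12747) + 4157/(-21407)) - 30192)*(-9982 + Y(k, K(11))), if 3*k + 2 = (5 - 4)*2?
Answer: 82110875222167214/272875029 ≈ 3.0091e+8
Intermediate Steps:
k = 0 (k = -⅔ + ((5 - 4)*2)/3 = -⅔ + (1*2)/3 = -⅔ + (⅓)*2 = -⅔ + ⅔ = 0)
((-19715/(-12747) + 4157/(-21407)) - 30192)*(-9982 + Y(k, K(11))) = ((-19715/(-12747) + 4157/(-21407)) - 30192)*(-9982 + (0 + 15)) = ((-19715*(-1/12747) + 4157*(-1/21407)) - 30192)*(-9982 + 15) = ((19715/12747 - 4157/21407) - 30192)*(-9967) = (369049726/272875029 - 30192)*(-9967) = -8238273825842/272875029*(-9967) = 82110875222167214/272875029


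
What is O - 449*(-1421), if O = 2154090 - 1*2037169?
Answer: 754950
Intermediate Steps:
O = 116921 (O = 2154090 - 2037169 = 116921)
O - 449*(-1421) = 116921 - 449*(-1421) = 116921 + 638029 = 754950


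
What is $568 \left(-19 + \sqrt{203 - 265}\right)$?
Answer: $-10792 + 568 i \sqrt{62} \approx -10792.0 + 4472.4 i$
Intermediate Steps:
$568 \left(-19 + \sqrt{203 - 265}\right) = 568 \left(-19 + \sqrt{-62}\right) = 568 \left(-19 + i \sqrt{62}\right) = -10792 + 568 i \sqrt{62}$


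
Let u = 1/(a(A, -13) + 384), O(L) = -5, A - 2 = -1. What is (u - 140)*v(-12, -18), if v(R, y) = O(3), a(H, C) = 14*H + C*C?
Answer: 396895/567 ≈ 699.99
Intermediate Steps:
A = 1 (A = 2 - 1 = 1)
a(H, C) = C**2 + 14*H (a(H, C) = 14*H + C**2 = C**2 + 14*H)
v(R, y) = -5
u = 1/567 (u = 1/(((-13)**2 + 14*1) + 384) = 1/((169 + 14) + 384) = 1/(183 + 384) = 1/567 ≈ 0.0017637)
(u - 140)*v(-12, -18) = (1/567 - 140)*(-5) = -79379/567*(-5) = 396895/567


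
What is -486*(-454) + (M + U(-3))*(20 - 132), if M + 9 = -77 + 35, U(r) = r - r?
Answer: 226356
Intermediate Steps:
U(r) = 0
M = -51 (M = -9 + (-77 + 35) = -9 - 42 = -51)
-486*(-454) + (M + U(-3))*(20 - 132) = -486*(-454) + (-51 + 0)*(20 - 132) = 220644 - 51*(-112) = 220644 + 5712 = 226356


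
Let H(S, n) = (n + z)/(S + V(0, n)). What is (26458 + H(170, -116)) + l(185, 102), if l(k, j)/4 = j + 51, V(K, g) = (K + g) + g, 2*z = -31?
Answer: 3356943/124 ≈ 27072.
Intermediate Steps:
z = -31/2 (z = (½)*(-31) = -31/2 ≈ -15.500)
V(K, g) = K + 2*g
H(S, n) = (-31/2 + n)/(S + 2*n) (H(S, n) = (n - 31/2)/(S + (0 + 2*n)) = (-31/2 + n)/(S + 2*n))
l(k, j) = 204 + 4*j (l(k, j) = 4*(j + 51) = 4*(51 + j) = 204 + 4*j)
(26458 + H(170, -116)) + l(185, 102) = (26458 + (-31/2 - 116)/(170 + 2*(-116))) + (204 + 4*102) = (26458 - 263/2/(170 - 232)) + (204 + 408) = (26458 - 263/2/(-62)) + 612 = (26458 - 1/62*(-263/2)) + 612 = (26458 + 263/124) + 612 = 3281055/124 + 612 = 3356943/124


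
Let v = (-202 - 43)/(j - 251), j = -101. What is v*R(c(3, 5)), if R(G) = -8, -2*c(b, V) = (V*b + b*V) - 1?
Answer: -245/44 ≈ -5.5682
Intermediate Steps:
c(b, V) = ½ - V*b (c(b, V) = -((V*b + b*V) - 1)/2 = -((V*b + V*b) - 1)/2 = -(2*V*b - 1)/2 = -(-1 + 2*V*b)/2 = ½ - V*b)
v = 245/352 (v = (-202 - 43)/(-101 - 251) = -245/(-352) = -245*(-1/352) = 245/352 ≈ 0.69602)
v*R(c(3, 5)) = (245/352)*(-8) = -245/44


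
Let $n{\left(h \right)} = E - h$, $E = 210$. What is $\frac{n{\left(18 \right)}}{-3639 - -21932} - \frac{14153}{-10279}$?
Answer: $\frac{260874397}{188033747} \approx 1.3874$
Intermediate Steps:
$n{\left(h \right)} = 210 - h$
$\frac{n{\left(18 \right)}}{-3639 - -21932} - \frac{14153}{-10279} = \frac{210 - 18}{-3639 - -21932} - \frac{14153}{-10279} = \frac{210 - 18}{-3639 + 21932} - - \frac{14153}{10279} = \frac{192}{18293} + \frac{14153}{10279} = \frac{260874397}{188033747}$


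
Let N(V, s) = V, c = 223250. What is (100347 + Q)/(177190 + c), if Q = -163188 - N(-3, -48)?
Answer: -10473/66740 ≈ -0.15692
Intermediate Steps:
Q = -163185 (Q = -163188 - 1*(-3) = -163188 + 3 = -163185)
(100347 + Q)/(177190 + c) = (100347 - 163185)/(177190 + 223250) = -62838/400440 = -62838*1/400440 = -10473/66740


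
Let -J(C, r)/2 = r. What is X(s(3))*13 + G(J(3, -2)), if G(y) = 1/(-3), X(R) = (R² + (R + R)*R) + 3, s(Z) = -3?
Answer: 1169/3 ≈ 389.67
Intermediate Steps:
X(R) = 3 + 3*R² (X(R) = (R² + (2*R)*R) + 3 = (R² + 2*R²) + 3 = 3*R² + 3 = 3 + 3*R²)
J(C, r) = -2*r
G(y) = -⅓
X(s(3))*13 + G(J(3, -2)) = (3 + 3*(-3)²)*13 - ⅓ = (3 + 3*9)*13 - ⅓ = (3 + 27)*13 - ⅓ = 30*13 - ⅓ = 390 - ⅓ = 1169/3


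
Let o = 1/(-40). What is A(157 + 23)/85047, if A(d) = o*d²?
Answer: -270/28349 ≈ -0.0095242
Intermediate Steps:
o = -1/40 ≈ -0.025000
A(d) = -d²/40
A(157 + 23)/85047 = -(157 + 23)²/40/85047 = -1/40*180²*(1/85047) = -1/40*32400*(1/85047) = -810*1/85047 = -270/28349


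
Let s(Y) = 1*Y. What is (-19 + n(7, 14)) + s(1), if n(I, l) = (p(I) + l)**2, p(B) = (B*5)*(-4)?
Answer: 15858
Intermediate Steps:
s(Y) = Y
p(B) = -20*B (p(B) = (5*B)*(-4) = -20*B)
n(I, l) = (l - 20*I)**2 (n(I, l) = (-20*I + l)**2 = (l - 20*I)**2)
(-19 + n(7, 14)) + s(1) = (-19 + (-1*14 + 20*7)**2) + 1 = (-19 + (-14 + 140)**2) + 1 = (-19 + 126**2) + 1 = (-19 + 15876) + 1 = 15857 + 1 = 15858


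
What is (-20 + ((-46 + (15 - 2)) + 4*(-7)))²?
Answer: 6561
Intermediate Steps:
(-20 + ((-46 + (15 - 2)) + 4*(-7)))² = (-20 + ((-46 + 13) - 28))² = (-20 + (-33 - 28))² = (-20 - 61)² = (-81)² = 6561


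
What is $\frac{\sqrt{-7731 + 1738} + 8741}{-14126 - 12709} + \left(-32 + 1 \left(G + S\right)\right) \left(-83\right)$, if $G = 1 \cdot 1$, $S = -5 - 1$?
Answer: $\frac{82401544}{26835} - \frac{i \sqrt{5993}}{26835} \approx 3070.7 - 0.0028848 i$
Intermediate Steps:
$S = -6$
$G = 1$
$\frac{\sqrt{-7731 + 1738} + 8741}{-14126 - 12709} + \left(-32 + 1 \left(G + S\right)\right) \left(-83\right) = \frac{\sqrt{-7731 + 1738} + 8741}{-14126 - 12709} + \left(-32 + 1 \left(1 - 6\right)\right) \left(-83\right) = \frac{\sqrt{-5993} + 8741}{-26835} + \left(-32 + 1 \left(-5\right)\right) \left(-83\right) = \left(i \sqrt{5993} + 8741\right) \left(- \frac{1}{26835}\right) + \left(-32 - 5\right) \left(-83\right) = \left(8741 + i \sqrt{5993}\right) \left(- \frac{1}{26835}\right) - -3071 = \left(- \frac{8741}{26835} - \frac{i \sqrt{5993}}{26835}\right) + 3071 = \frac{82401544}{26835} - \frac{i \sqrt{5993}}{26835}$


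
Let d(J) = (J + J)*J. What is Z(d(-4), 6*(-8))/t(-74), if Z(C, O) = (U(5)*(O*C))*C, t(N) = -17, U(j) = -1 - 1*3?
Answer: -196608/17 ≈ -11565.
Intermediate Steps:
d(J) = 2*J**2 (d(J) = (2*J)*J = 2*J**2)
U(j) = -4 (U(j) = -1 - 3 = -4)
Z(C, O) = -4*O*C**2 (Z(C, O) = (-4*O*C)*C = (-4*C*O)*C = -4*O*C**2)
Z(d(-4), 6*(-8))/t(-74) = -4*6*(-8)*(2*(-4)**2)**2/(-17) = -4*(-48)*(2*16)**2*(-1/17) = -4*(-48)*32**2*(-1/17) = -4*(-48)*1024*(-1/17) = 196608*(-1/17) = -196608/17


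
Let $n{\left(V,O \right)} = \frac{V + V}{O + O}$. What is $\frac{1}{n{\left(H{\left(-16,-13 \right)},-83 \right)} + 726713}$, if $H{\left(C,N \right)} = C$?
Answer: $\frac{83}{60317195} \approx 1.3761 \cdot 10^{-6}$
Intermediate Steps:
$n{\left(V,O \right)} = \frac{V}{O}$ ($n{\left(V,O \right)} = \frac{2 V}{2 O} = 2 V \frac{1}{2 O} = \frac{V}{O}$)
$\frac{1}{n{\left(H{\left(-16,-13 \right)},-83 \right)} + 726713} = \frac{1}{- \frac{16}{-83} + 726713} = \frac{1}{\left(-16\right) \left(- \frac{1}{83}\right) + 726713} = \frac{1}{\frac{16}{83} + 726713} = \frac{1}{\frac{60317195}{83}} = \frac{83}{60317195}$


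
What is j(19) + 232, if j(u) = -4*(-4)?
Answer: 248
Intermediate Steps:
j(u) = 16
j(19) + 232 = 16 + 232 = 248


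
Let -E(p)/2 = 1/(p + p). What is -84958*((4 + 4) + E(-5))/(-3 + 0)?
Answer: 3483278/15 ≈ 2.3222e+5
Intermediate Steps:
E(p) = -1/p (E(p) = -2/(p + p) = -2*1/(2*p) = -1/p)
-84958*((4 + 4) + E(-5))/(-3 + 0) = -84958*((4 + 4) - 1/(-5))/(-3 + 0) = -84958*(8 - 1*(-1/5))/(-3) = -84958*(8 + 1/5)*(-1)/3 = -3483278*(-1)/(5*3) = -84958*(-41/15) = 3483278/15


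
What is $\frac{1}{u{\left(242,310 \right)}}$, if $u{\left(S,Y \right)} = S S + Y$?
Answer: $\frac{1}{58874} \approx 1.6985 \cdot 10^{-5}$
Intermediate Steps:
$u{\left(S,Y \right)} = Y + S^{2}$ ($u{\left(S,Y \right)} = S^{2} + Y = Y + S^{2}$)
$\frac{1}{u{\left(242,310 \right)}} = \frac{1}{310 + 242^{2}} = \frac{1}{310 + 58564} = \frac{1}{58874}$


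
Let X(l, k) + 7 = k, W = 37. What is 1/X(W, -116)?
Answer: -1/123 ≈ -0.0081301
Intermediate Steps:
X(l, k) = -7 + k
1/X(W, -116) = 1/(-7 - 116) = 1/(-123) = -1/123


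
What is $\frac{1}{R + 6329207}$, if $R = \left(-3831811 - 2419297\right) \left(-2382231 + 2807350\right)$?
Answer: $- \frac{1}{2657458452645} \approx -3.763 \cdot 10^{-13}$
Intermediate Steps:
$R = -2657464781852$ ($R = \left(-6251108\right) 425119 = -2657464781852$)
$\frac{1}{R + 6329207} = \frac{1}{-2657464781852 + 6329207} = \frac{1}{-2657458452645} = - \frac{1}{2657458452645}$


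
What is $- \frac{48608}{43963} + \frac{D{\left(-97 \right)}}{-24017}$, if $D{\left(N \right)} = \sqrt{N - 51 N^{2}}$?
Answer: $- \frac{48608}{43963} - \frac{2 i \sqrt{119989}}{24017} \approx -1.1057 - 0.028846 i$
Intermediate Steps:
$- \frac{48608}{43963} + \frac{D{\left(-97 \right)}}{-24017} = - \frac{48608}{43963} + \frac{\sqrt{- 97 \left(1 - -4947\right)}}{-24017} = \left(-48608\right) \frac{1}{43963} + \sqrt{- 97 \left(1 + 4947\right)} \left(- \frac{1}{24017}\right) = - \frac{48608}{43963} + \sqrt{\left(-97\right) 4948} \left(- \frac{1}{24017}\right) = - \frac{48608}{43963} + \sqrt{-479956} \left(- \frac{1}{24017}\right) = - \frac{48608}{43963} + 2 i \sqrt{119989} \left(- \frac{1}{24017}\right) = - \frac{48608}{43963} - \frac{2 i \sqrt{119989}}{24017}$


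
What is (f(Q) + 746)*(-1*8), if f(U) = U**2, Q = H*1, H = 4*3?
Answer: -7120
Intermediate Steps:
H = 12
Q = 12 (Q = 12*1 = 12)
(f(Q) + 746)*(-1*8) = (12**2 + 746)*(-1*8) = (144 + 746)*(-8) = 890*(-8) = -7120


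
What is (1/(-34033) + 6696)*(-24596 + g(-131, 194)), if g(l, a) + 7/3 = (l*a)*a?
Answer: -3387451468018481/102099 ≈ -3.3178e+10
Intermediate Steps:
g(l, a) = -7/3 + l*a² (g(l, a) = -7/3 + (l*a)*a = -7/3 + (a*l)*a = -7/3 + l*a²)
(1/(-34033) + 6696)*(-24596 + g(-131, 194)) = (1/(-34033) + 6696)*(-24596 + (-7/3 - 131*194²)) = (-1/34033 + 6696)*(-24596 + (-7/3 - 131*37636)) = 227884967*(-24596 + (-7/3 - 4930316))/34033 = 227884967*(-24596 - 14790955/3)/34033 = (227884967/34033)*(-14864743/3) = -3387451468018481/102099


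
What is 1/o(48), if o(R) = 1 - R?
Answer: -1/47 ≈ -0.021277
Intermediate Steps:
1/o(48) = 1/(1 - 1*48) = 1/(1 - 48) = 1/(-47) = -1/47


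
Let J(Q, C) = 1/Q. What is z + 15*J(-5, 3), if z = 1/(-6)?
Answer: -19/6 ≈ -3.1667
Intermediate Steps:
z = -1/6 ≈ -0.16667
z + 15*J(-5, 3) = -1/6 + 15/(-5) = -1/6 + 15*(-1/5) = -1/6 - 3 = -19/6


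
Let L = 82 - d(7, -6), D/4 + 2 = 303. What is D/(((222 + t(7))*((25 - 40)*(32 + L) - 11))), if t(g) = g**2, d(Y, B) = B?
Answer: -1204/490781 ≈ -0.0024532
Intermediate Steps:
D = 1204 (D = -8 + 4*303 = -8 + 1212 = 1204)
L = 88 (L = 82 - 1*(-6) = 82 + 6 = 88)
D/(((222 + t(7))*((25 - 40)*(32 + L) - 11))) = 1204/(((222 + 7**2)*((25 - 40)*(32 + 88) - 11))) = 1204/(((222 + 49)*(-15*120 - 11))) = 1204/((271*(-1800 - 11))) = 1204/((271*(-1811))) = 1204/(-490781) = 1204*(-1/490781) = -1204/490781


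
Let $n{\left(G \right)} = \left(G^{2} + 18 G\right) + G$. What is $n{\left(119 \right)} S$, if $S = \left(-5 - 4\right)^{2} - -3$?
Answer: $1379448$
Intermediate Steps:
$n{\left(G \right)} = G^{2} + 19 G$
$S = 84$ ($S = \left(-9\right)^{2} + 3 = 81 + 3 = 84$)
$n{\left(119 \right)} S = 119 \left(19 + 119\right) 84 = 119 \cdot 138 \cdot 84 = 16422 \cdot 84 = 1379448$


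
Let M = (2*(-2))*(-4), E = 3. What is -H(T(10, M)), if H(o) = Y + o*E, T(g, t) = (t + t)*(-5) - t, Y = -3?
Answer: 531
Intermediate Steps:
M = 16 (M = -4*(-4) = 16)
T(g, t) = -11*t (T(g, t) = (2*t)*(-5) - t = -10*t - t = -11*t)
H(o) = -3 + 3*o (H(o) = -3 + o*3 = -3 + 3*o)
-H(T(10, M)) = -(-3 + 3*(-11*16)) = -(-3 + 3*(-176)) = -(-3 - 528) = -1*(-531) = 531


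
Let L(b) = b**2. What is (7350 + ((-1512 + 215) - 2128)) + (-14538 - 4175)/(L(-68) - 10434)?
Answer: 22822963/5810 ≈ 3928.2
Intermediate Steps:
(7350 + ((-1512 + 215) - 2128)) + (-14538 - 4175)/(L(-68) - 10434) = (7350 + ((-1512 + 215) - 2128)) + (-14538 - 4175)/((-68)**2 - 10434) = (7350 + (-1297 - 2128)) - 18713/(4624 - 10434) = (7350 - 3425) - 18713/(-5810) = 3925 - 18713*(-1/5810) = 3925 + 18713/5810 = 22822963/5810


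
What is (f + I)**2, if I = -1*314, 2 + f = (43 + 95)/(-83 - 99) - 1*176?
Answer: 2010715281/8281 ≈ 2.4281e+5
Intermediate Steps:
f = -16267/91 (f = -2 + ((43 + 95)/(-83 - 99) - 1*176) = -2 + (138/(-182) - 176) = -2 + (138*(-1/182) - 176) = -2 + (-69/91 - 176) = -2 - 16085/91 = -16267/91 ≈ -178.76)
I = -314
(f + I)**2 = (-16267/91 - 314)**2 = (-44841/91)**2 = 2010715281/8281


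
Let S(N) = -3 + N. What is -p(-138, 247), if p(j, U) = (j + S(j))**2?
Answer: -77841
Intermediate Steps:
p(j, U) = (-3 + 2*j)**2 (p(j, U) = (j + (-3 + j))**2 = (-3 + 2*j)**2)
-p(-138, 247) = -(-3 + 2*(-138))**2 = -(-3 - 276)**2 = -1*(-279)**2 = -1*77841 = -77841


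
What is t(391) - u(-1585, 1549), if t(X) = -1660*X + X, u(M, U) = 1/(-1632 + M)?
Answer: -2086768172/3217 ≈ -6.4867e+5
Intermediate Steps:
t(X) = -1659*X
t(391) - u(-1585, 1549) = -1659*391 - 1/(-1632 - 1585) = -648669 - 1/(-3217) = -648669 - 1*(-1/3217) = -648669 + 1/3217 = -2086768172/3217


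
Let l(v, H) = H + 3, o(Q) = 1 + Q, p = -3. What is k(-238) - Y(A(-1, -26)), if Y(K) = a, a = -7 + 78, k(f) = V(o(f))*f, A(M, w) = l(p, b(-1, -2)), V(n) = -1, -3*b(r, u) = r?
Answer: 167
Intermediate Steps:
b(r, u) = -r/3
l(v, H) = 3 + H
A(M, w) = 10/3 (A(M, w) = 3 - ⅓*(-1) = 3 + ⅓ = 10/3)
k(f) = -f
a = 71
Y(K) = 71
k(-238) - Y(A(-1, -26)) = -1*(-238) - 1*71 = 238 - 71 = 167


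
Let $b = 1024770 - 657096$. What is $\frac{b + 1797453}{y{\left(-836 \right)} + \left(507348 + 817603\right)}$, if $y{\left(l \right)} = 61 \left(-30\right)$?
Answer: $\frac{2165127}{1323121} \approx 1.6364$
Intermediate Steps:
$b = 367674$ ($b = 1024770 - 657096 = 367674$)
$y{\left(l \right)} = -1830$
$\frac{b + 1797453}{y{\left(-836 \right)} + \left(507348 + 817603\right)} = \frac{367674 + 1797453}{-1830 + \left(507348 + 817603\right)} = \frac{2165127}{-1830 + 1324951} = \frac{2165127}{1323121}$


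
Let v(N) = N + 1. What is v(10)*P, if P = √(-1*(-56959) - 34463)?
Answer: 44*√1406 ≈ 1649.9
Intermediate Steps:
v(N) = 1 + N
P = 4*√1406 (P = √(56959 - 34463) = √22496 = 4*√1406 ≈ 149.99)
v(10)*P = (1 + 10)*(4*√1406) = 11*(4*√1406) = 44*√1406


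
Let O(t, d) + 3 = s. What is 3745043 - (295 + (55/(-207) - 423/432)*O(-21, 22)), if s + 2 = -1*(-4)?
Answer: 12402601253/3312 ≈ 3.7447e+6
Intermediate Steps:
s = 2 (s = -2 - 1*(-4) = -2 + 4 = 2)
O(t, d) = -1 (O(t, d) = -3 + 2 = -1)
3745043 - (295 + (55/(-207) - 423/432)*O(-21, 22)) = 3745043 - (295 + (55/(-207) - 423/432)*(-1)) = 3745043 - (295 + (55*(-1/207) - 423*1/432)*(-1)) = 3745043 - (295 + (-55/207 - 47/48)*(-1)) = 3745043 - (295 - 4123/3312*(-1)) = 3745043 - (295 + 4123/3312) = 3745043 - 1*981163/3312 = 3745043 - 981163/3312 = 12402601253/3312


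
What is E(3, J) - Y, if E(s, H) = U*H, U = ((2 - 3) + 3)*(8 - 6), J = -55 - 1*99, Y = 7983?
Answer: -8599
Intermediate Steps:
J = -154 (J = -55 - 99 = -154)
U = 4 (U = (-1 + 3)*2 = 2*2 = 4)
E(s, H) = 4*H
E(3, J) - Y = 4*(-154) - 1*7983 = -616 - 7983 = -8599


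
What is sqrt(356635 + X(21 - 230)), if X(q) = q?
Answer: 7*sqrt(7274) ≈ 597.01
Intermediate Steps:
sqrt(356635 + X(21 - 230)) = sqrt(356635 + (21 - 230)) = sqrt(356635 - 209) = sqrt(356426) = 7*sqrt(7274)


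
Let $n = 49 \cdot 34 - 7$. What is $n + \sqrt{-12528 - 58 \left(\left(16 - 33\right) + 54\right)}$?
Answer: $1659 + i \sqrt{14674} \approx 1659.0 + 121.14 i$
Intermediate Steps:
$n = 1659$ ($n = 1666 - 7 = 1659$)
$n + \sqrt{-12528 - 58 \left(\left(16 - 33\right) + 54\right)} = 1659 + \sqrt{-12528 - 58 \left(\left(16 - 33\right) + 54\right)} = 1659 + \sqrt{-12528 - 58 \left(-17 + 54\right)} = 1659 + \sqrt{-12528 - 2146} = 1659 + \sqrt{-14674} = 1659 + i \sqrt{14674}$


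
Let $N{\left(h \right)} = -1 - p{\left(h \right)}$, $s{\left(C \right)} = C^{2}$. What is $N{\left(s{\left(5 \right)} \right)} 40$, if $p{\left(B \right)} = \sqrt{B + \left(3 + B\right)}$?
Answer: $-40 - 40 \sqrt{53} \approx -331.2$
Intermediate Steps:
$p{\left(B \right)} = \sqrt{3 + 2 B}$
$N{\left(h \right)} = -1 - \sqrt{3 + 2 h}$
$N{\left(s{\left(5 \right)} \right)} 40 = \left(-1 - \sqrt{3 + 2 \cdot 5^{2}}\right) 40 = \left(-1 - \sqrt{3 + 2 \cdot 25}\right) 40 = \left(-1 - \sqrt{3 + 50}\right) 40 = \left(-1 - \sqrt{53}\right) 40 = -40 - 40 \sqrt{53}$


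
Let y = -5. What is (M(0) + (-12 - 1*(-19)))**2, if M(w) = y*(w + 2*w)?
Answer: 49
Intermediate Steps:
M(w) = -15*w (M(w) = -5*(w + 2*w) = -15*w)
(M(0) + (-12 - 1*(-19)))**2 = (-15*0 + (-12 - 1*(-19)))**2 = (0 + (-12 + 19))**2 = (0 + 7)**2 = 7**2 = 49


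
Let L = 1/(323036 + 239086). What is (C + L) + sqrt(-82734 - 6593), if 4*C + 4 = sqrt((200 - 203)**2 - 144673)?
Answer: -562121/562122 + 7*I*sqrt(1823) + 13*I*sqrt(214)/2 ≈ -1.0 + 393.96*I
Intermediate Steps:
C = -1 + 13*I*sqrt(214)/2 (C = -1 + sqrt((200 - 203)**2 - 144673)/4 = -1 + sqrt((-3)**2 - 144673)/4 = -1 + sqrt(9 - 144673)/4 = -1 + sqrt(-144664)/4 = -1 + (26*I*sqrt(214))/4 = -1 + 13*I*sqrt(214)/2 ≈ -1.0 + 95.087*I)
L = 1/562122 ≈ 1.7790e-6
(C + L) + sqrt(-82734 - 6593) = ((-1 + 13*I*sqrt(214)/2) + 1/562122) + sqrt(-82734 - 6593) = (-562121/562122 + 13*I*sqrt(214)/2) + sqrt(-89327) = (-562121/562122 + 13*I*sqrt(214)/2) + 7*I*sqrt(1823) = -562121/562122 + 7*I*sqrt(1823) + 13*I*sqrt(214)/2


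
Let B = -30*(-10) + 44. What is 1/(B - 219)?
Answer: 1/125 ≈ 0.0080000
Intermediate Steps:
B = 344 (B = 300 + 44 = 344)
1/(B - 219) = 1/(344 - 219) = 1/125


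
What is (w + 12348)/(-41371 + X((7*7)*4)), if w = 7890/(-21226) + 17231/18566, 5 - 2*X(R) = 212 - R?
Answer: -2433171379117/8152865198687 ≈ -0.29844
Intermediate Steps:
X(R) = -207/2 + R/2 (X(R) = 5/2 - (212 - R)/2 = 5/2 + (-106 + R/2) = -207/2 + R/2)
w = 109629733/197040958 (w = 7890*(-1/21226) + 17231*(1/18566) = -3945/10613 + 17231/18566 = 109629733/197040958 ≈ 0.55638)
(w + 12348)/(-41371 + X((7*7)*4)) = (109629733/197040958 + 12348)/(-41371 + (-207/2 + ((7*7)*4)/2)) = 2433171379117/(197040958*(-41371 + (-207/2 + (49*4)/2))) = 2433171379117/(197040958*(-41371 + (-207/2 + (1/2)*196))) = 2433171379117/(197040958*(-41371 + (-207/2 + 98))) = 2433171379117/(197040958*(-41371 - 11/2)) = 2433171379117/(197040958*(-82753/2)) = (2433171379117/197040958)*(-2/82753) = -2433171379117/8152865198687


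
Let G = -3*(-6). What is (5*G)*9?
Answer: 810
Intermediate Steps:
G = 18
(5*G)*9 = (5*18)*9 = 90*9 = 810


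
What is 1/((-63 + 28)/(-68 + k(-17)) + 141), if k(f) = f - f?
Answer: 68/9623 ≈ 0.0070664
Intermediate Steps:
k(f) = 0
1/((-63 + 28)/(-68 + k(-17)) + 141) = 1/((-63 + 28)/(-68 + 0) + 141) = 1/(-35/(-68) + 141) = 1/(-35*(-1/68) + 141) = 1/(35/68 + 141) = 1/(9623/68) = 68/9623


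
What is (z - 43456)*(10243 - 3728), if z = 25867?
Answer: -114592335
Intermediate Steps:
(z - 43456)*(10243 - 3728) = (25867 - 43456)*(10243 - 3728) = -17589*6515 = -114592335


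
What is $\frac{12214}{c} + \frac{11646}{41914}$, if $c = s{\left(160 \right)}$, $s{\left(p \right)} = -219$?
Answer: $- \frac{254693561}{4589583} \approx -55.494$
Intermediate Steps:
$c = -219$
$\frac{12214}{c} + \frac{11646}{41914} = \frac{12214}{-219} + \frac{11646}{41914} = 12214 \left(- \frac{1}{219}\right) + 11646 \cdot \frac{1}{41914} = - \frac{12214}{219} + \frac{5823}{20957} = - \frac{254693561}{4589583}$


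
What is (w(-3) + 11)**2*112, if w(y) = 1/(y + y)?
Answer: 118300/9 ≈ 13144.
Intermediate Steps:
w(y) = 1/(2*y)
(w(-3) + 11)**2*112 = ((1/2)/(-3) + 11)**2*112 = ((1/2)*(-1/3) + 11)**2*112 = (-1/6 + 11)**2*112 = (65/6)**2*112 = (4225/36)*112 = 118300/9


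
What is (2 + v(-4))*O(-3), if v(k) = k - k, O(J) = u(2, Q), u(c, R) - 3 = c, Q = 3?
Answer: 10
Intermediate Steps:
u(c, R) = 3 + c
O(J) = 5 (O(J) = 3 + 2 = 5)
v(k) = 0
(2 + v(-4))*O(-3) = (2 + 0)*5 = 2*5 = 10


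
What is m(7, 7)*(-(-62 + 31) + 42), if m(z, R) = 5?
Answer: 365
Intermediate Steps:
m(7, 7)*(-(-62 + 31) + 42) = 5*(-(-62 + 31) + 42) = 5*(-1*(-31) + 42) = 5*(31 + 42) = 5*73 = 365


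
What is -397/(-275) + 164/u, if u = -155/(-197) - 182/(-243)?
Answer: 2188169143/20217725 ≈ 108.23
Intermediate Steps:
u = 73519/47871 (u = -155*(-1/197) - 182*(-1/243) = 155/197 + 182/243 = 73519/47871 ≈ 1.5358)
-397/(-275) + 164/u = -397/(-275) + 164/(73519/47871) = -397*(-1/275) + 164*(47871/73519) = 397/275 + 7850844/73519 = 2188169143/20217725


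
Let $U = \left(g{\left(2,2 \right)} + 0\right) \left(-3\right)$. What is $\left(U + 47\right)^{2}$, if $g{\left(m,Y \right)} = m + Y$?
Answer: $1225$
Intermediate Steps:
$g{\left(m,Y \right)} = Y + m$
$U = -12$ ($U = \left(\left(2 + 2\right) + 0\right) \left(-3\right) = \left(4 + 0\right) \left(-3\right) = 4 \left(-3\right) = -12$)
$\left(U + 47\right)^{2} = \left(-12 + 47\right)^{2} = 35^{2} = 1225$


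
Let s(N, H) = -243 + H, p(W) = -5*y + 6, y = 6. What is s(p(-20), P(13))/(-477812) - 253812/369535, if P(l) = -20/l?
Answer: -1575392699707/2295387346460 ≈ -0.68633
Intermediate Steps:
p(W) = -24 (p(W) = -5*6 + 6 = -30 + 6 = -24)
s(p(-20), P(13))/(-477812) - 253812/369535 = (-243 - 20/13)/(-477812) - 253812/369535 = (-243 - 20*1/13)*(-1/477812) - 253812*1/369535 = (-243 - 20/13)*(-1/477812) - 253812/369535 = -3179/13*(-1/477812) - 253812/369535 = 3179/6211556 - 253812/369535 = -1575392699707/2295387346460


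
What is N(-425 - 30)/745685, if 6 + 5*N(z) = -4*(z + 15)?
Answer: 1754/3728425 ≈ 0.00047044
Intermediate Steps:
N(z) = -66/5 - 4*z/5 (N(z) = -6/5 + (-4*(z + 15))/5 = -6/5 + (-4*(15 + z))/5 = -6/5 + (-60 - 4*z)/5 = -6/5 + (-12 - 4*z/5) = -66/5 - 4*z/5)
N(-425 - 30)/745685 = (-66/5 - 4*(-425 - 30)/5)/745685 = (-66/5 - 4/5*(-455))*(1/745685) = (-66/5 + 364)*(1/745685) = (1754/5)*(1/745685) = 1754/3728425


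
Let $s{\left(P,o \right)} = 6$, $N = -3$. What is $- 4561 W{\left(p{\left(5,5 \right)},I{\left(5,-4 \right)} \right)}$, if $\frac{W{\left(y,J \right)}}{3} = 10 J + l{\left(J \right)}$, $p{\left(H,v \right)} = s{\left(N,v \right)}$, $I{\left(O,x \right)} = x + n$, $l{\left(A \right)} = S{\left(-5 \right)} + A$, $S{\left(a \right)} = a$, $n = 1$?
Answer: $519954$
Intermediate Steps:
$l{\left(A \right)} = -5 + A$
$I{\left(O,x \right)} = 1 + x$ ($I{\left(O,x \right)} = x + 1 = 1 + x$)
$p{\left(H,v \right)} = 6$
$W{\left(y,J \right)} = -15 + 33 J$ ($W{\left(y,J \right)} = 3 \left(10 J + \left(-5 + J\right)\right) = 3 \left(-5 + 11 J\right) = -15 + 33 J$)
$- 4561 W{\left(p{\left(5,5 \right)},I{\left(5,-4 \right)} \right)} = - 4561 \left(-15 + 33 \left(1 - 4\right)\right) = - 4561 \left(-15 + 33 \left(-3\right)\right) = - 4561 \left(-15 - 99\right) = \left(-4561\right) \left(-114\right) = 519954$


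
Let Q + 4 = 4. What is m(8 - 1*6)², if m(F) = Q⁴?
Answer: 0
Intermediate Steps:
Q = 0 (Q = -4 + 4 = 0)
m(F) = 0 (m(F) = 0⁴ = 0)
m(8 - 1*6)² = 0² = 0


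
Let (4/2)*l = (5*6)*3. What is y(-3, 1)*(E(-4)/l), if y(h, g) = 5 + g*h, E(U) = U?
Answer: -8/45 ≈ -0.17778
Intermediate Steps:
l = 45 (l = ((5*6)*3)/2 = (30*3)/2 = (1/2)*90 = 45)
y(-3, 1)*(E(-4)/l) = (5 + 1*(-3))*(-4/45) = (5 - 3)*(-4*1/45) = 2*(-4/45) = -8/45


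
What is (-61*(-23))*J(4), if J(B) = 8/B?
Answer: 2806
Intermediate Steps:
(-61*(-23))*J(4) = (-61*(-23))*(8/4) = 1403*(8*(¼)) = 1403*2 = 2806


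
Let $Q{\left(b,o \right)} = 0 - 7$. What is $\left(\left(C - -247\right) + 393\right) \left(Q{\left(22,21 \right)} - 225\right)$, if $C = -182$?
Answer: $-106256$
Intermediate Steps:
$Q{\left(b,o \right)} = -7$ ($Q{\left(b,o \right)} = 0 - 7 = -7$)
$\left(\left(C - -247\right) + 393\right) \left(Q{\left(22,21 \right)} - 225\right) = \left(\left(-182 - -247\right) + 393\right) \left(-7 - 225\right) = \left(\left(-182 + 247\right) + 393\right) \left(-232\right) = \left(65 + 393\right) \left(-232\right) = 458 \left(-232\right) = -106256$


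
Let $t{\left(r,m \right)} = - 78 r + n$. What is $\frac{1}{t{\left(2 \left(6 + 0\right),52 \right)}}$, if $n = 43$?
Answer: $- \frac{1}{893} \approx -0.0011198$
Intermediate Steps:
$t{\left(r,m \right)} = 43 - 78 r$ ($t{\left(r,m \right)} = - 78 r + 43 = 43 - 78 r$)
$\frac{1}{t{\left(2 \left(6 + 0\right),52 \right)}} = \frac{1}{43 - 78 \cdot 2 \left(6 + 0\right)} = \frac{1}{43 - 78 \cdot 2 \cdot 6} = \frac{1}{43 - 936} = \frac{1}{-893} = - \frac{1}{893}$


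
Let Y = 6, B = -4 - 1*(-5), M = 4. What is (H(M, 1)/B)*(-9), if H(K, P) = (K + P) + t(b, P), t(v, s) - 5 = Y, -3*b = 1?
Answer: -144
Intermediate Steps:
b = -⅓ (b = -⅓*1 = -⅓ ≈ -0.33333)
B = 1 (B = -4 + 5 = 1)
t(v, s) = 11 (t(v, s) = 5 + 6 = 11)
H(K, P) = 11 + K + P (H(K, P) = (K + P) + 11 = 11 + K + P)
(H(M, 1)/B)*(-9) = ((11 + 4 + 1)/1)*(-9) = (1*16)*(-9) = 16*(-9) = -144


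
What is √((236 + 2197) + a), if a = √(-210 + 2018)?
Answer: √(2433 + 4*√113) ≈ 49.755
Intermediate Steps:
a = 4*√113 (a = √1808 = 4*√113 ≈ 42.521)
√((236 + 2197) + a) = √((236 + 2197) + 4*√113) = √(2433 + 4*√113)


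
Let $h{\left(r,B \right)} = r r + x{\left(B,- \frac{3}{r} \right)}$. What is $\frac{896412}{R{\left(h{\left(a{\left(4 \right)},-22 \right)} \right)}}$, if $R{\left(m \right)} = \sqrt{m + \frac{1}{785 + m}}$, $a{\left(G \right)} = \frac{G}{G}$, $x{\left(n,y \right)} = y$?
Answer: $- \frac{2689236 i \sqrt{136155}}{1565} \approx - 6.3406 \cdot 10^{5} i$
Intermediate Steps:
$a{\left(G \right)} = 1$
$h{\left(r,B \right)} = r^{2} - \frac{3}{r}$ ($h{\left(r,B \right)} = r r - \frac{3}{r} = r^{2} - \frac{3}{r}$)
$\frac{896412}{R{\left(h{\left(a{\left(4 \right)},-22 \right)} \right)}} = \frac{896412}{\sqrt{\frac{1 + \frac{-3 + 1^{3}}{1} \left(785 + \frac{-3 + 1^{3}}{1}\right)}{785 + \frac{-3 + 1^{3}}{1}}}} = \frac{896412}{\sqrt{\frac{1 + 1 \left(-3 + 1\right) \left(785 + 1 \left(-3 + 1\right)\right)}{785 + 1 \left(-3 + 1\right)}}} = \frac{896412}{\sqrt{\frac{1 + 1 \left(-2\right) \left(785 + 1 \left(-2\right)\right)}{785 + 1 \left(-2\right)}}} = \frac{896412}{\sqrt{\frac{1 - 2 \left(785 - 2\right)}{785 - 2}}} = \frac{896412}{\sqrt{\frac{1 - 1566}{783}}} = \frac{896412}{\sqrt{\frac{1}{783} \left(-1565\right)}} = \frac{896412}{\sqrt{- \frac{1565}{783}}} = \frac{896412}{\frac{1}{261} i \sqrt{136155}} = 896412 \left(- \frac{3 i \sqrt{136155}}{1565}\right) = - \frac{2689236 i \sqrt{136155}}{1565}$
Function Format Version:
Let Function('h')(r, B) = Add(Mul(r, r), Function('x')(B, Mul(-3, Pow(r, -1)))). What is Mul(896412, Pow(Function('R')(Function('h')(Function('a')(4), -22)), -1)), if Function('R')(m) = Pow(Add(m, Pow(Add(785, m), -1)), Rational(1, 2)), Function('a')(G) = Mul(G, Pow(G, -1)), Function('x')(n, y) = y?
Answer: Mul(Rational(-2689236, 1565), I, Pow(136155, Rational(1, 2))) ≈ Mul(-6.3406e+5, I)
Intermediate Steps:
Function('a')(G) = 1
Function('h')(r, B) = Add(Pow(r, 2), Mul(-3, Pow(r, -1))) (Function('h')(r, B) = Add(Mul(r, r), Mul(-3, Pow(r, -1))) = Add(Pow(r, 2), Mul(-3, Pow(r, -1))))
Mul(896412, Pow(Function('R')(Function('h')(Function('a')(4), -22)), -1)) = Mul(896412, Pow(Pow(Mul(Pow(Add(785, Mul(Pow(1, -1), Add(-3, Pow(1, 3)))), -1), Add(1, Mul(Mul(Pow(1, -1), Add(-3, Pow(1, 3))), Add(785, Mul(Pow(1, -1), Add(-3, Pow(1, 3))))))), Rational(1, 2)), -1)) = Mul(896412, Pow(Pow(Mul(Pow(Add(785, Mul(1, Add(-3, 1))), -1), Add(1, Mul(Mul(1, Add(-3, 1)), Add(785, Mul(1, Add(-3, 1)))))), Rational(1, 2)), -1)) = Mul(896412, Pow(Pow(Mul(Pow(Add(785, Mul(1, -2)), -1), Add(1, Mul(Mul(1, -2), Add(785, Mul(1, -2))))), Rational(1, 2)), -1)) = Mul(896412, Pow(Pow(Mul(Pow(Add(785, -2), -1), Add(1, Mul(-2, Add(785, -2)))), Rational(1, 2)), -1)) = Mul(896412, Pow(Pow(Mul(Pow(783, -1), Add(1, Mul(-2, 783))), Rational(1, 2)), -1)) = Mul(896412, Pow(Pow(Mul(Rational(1, 783), Add(1, -1566)), Rational(1, 2)), -1)) = Mul(896412, Pow(Pow(Mul(Rational(1, 783), -1565), Rational(1, 2)), -1)) = Mul(896412, Pow(Pow(Rational(-1565, 783), Rational(1, 2)), -1)) = Mul(896412, Pow(Mul(Rational(1, 261), I, Pow(136155, Rational(1, 2))), -1)) = Mul(896412, Mul(Rational(-3, 1565), I, Pow(136155, Rational(1, 2)))) = Mul(Rational(-2689236, 1565), I, Pow(136155, Rational(1, 2)))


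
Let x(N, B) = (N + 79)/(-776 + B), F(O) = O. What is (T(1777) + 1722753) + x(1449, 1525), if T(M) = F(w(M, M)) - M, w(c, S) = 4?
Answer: 1289015548/749 ≈ 1.7210e+6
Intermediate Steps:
x(N, B) = (79 + N)/(-776 + B)
T(M) = 4 - M
(T(1777) + 1722753) + x(1449, 1525) = ((4 - 1*1777) + 1722753) + (79 + 1449)/(-776 + 1525) = ((4 - 1777) + 1722753) + 1528/749 = (-1773 + 1722753) + (1/749)*1528 = 1720980 + 1528/749 = 1289015548/749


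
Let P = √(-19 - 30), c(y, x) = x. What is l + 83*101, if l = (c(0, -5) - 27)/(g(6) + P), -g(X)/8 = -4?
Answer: 8993935/1073 + 224*I/1073 ≈ 8382.0 + 0.20876*I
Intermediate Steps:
P = 7*I (P = √(-49) = 7*I ≈ 7.0*I)
g(X) = 32 (g(X) = -8*(-4) = 32)
l = -32*(32 - 7*I)/1073 (l = (-5 - 27)/(32 + 7*I) = -32*(32 - 7*I)/1073 ≈ -0.95433 + 0.20876*I)
l + 83*101 = (-1024/1073 + 224*I/1073) + 83*101 = (-1024/1073 + 224*I/1073) + 8383 = 8993935/1073 + 224*I/1073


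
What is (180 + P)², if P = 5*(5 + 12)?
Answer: 70225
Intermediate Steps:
P = 85 (P = 5*17 = 85)
(180 + P)² = (180 + 85)² = 265² = 70225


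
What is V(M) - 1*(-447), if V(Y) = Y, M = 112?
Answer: 559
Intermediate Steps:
V(M) - 1*(-447) = 112 - 1*(-447) = 112 + 447 = 559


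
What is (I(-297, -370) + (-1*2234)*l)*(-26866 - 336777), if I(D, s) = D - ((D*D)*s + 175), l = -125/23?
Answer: -273069341242712/23 ≈ -1.1873e+13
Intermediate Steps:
l = -125/23 (l = -125*1/23 = -125/23 ≈ -5.4348)
I(D, s) = -175 + D - s*D² (I(D, s) = D - (D²*s + 175) = D - (s*D² + 175) = D - (175 + s*D²) = D + (-175 - s*D²) = -175 + D - s*D²)
(I(-297, -370) + (-1*2234)*l)*(-26866 - 336777) = ((-175 - 297 - 1*(-370)*(-297)²) - 1*2234*(-125/23))*(-26866 - 336777) = ((-175 - 297 - 1*(-370)*88209) - 2234*(-125/23))*(-363643) = ((-175 - 297 + 32637330) + 279250/23)*(-363643) = (32636858 + 279250/23)*(-363643) = (750926984/23)*(-363643) = -273069341242712/23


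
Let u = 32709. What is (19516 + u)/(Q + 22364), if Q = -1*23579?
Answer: -10445/243 ≈ -42.984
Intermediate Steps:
Q = -23579
(19516 + u)/(Q + 22364) = (19516 + 32709)/(-23579 + 22364) = 52225/(-1215) = 52225*(-1/1215) = -10445/243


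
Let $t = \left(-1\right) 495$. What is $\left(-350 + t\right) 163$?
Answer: $-137735$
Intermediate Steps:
$t = -495$
$\left(-350 + t\right) 163 = \left(-350 - 495\right) 163 = \left(-845\right) 163 = -137735$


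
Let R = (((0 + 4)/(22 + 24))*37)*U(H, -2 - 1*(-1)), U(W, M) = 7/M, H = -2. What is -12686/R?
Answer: 145889/259 ≈ 563.28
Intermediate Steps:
R = -518/23 (R = (((0 + 4)/(22 + 24))*37)*(7/(-2 - 1*(-1))) = ((4/46)*37)*(7/(-2 + 1)) = ((4*(1/46))*37)*(7/(-1)) = ((2/23)*37)*(7*(-1)) = (74/23)*(-7) = -518/23 ≈ -22.522)
-12686/R = -12686/(-518/23) = -12686*(-23/518) = 145889/259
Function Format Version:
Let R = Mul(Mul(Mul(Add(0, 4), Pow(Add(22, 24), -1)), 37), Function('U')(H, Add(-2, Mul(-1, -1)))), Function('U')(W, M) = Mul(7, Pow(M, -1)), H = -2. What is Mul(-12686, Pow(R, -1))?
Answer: Rational(145889, 259) ≈ 563.28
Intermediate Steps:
R = Rational(-518, 23) (R = Mul(Mul(Mul(Add(0, 4), Pow(Add(22, 24), -1)), 37), Mul(7, Pow(Add(-2, Mul(-1, -1)), -1))) = Mul(Mul(Mul(4, Pow(46, -1)), 37), Mul(7, Pow(Add(-2, 1), -1))) = Mul(Mul(Mul(4, Rational(1, 46)), 37), Mul(7, Pow(-1, -1))) = Mul(Mul(Rational(2, 23), 37), Mul(7, -1)) = Mul(Rational(74, 23), -7) = Rational(-518, 23) ≈ -22.522)
Mul(-12686, Pow(R, -1)) = Mul(-12686, Pow(Rational(-518, 23), -1)) = Mul(-12686, Rational(-23, 518)) = Rational(145889, 259)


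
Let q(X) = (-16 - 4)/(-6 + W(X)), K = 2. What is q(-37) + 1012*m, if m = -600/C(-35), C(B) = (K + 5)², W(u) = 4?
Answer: -606710/49 ≈ -12382.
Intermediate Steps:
C(B) = 49 (C(B) = (2 + 5)² = 7² = 49)
m = -600/49 ≈ -12.245
q(X) = 10 (q(X) = (-16 - 4)/(-6 + 4) = -20/(-2) = -20*(-½) = 10)
q(-37) + 1012*m = 10 + 1012*(-600/49) = 10 - 607200/49 = -606710/49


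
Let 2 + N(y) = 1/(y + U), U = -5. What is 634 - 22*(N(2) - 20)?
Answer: 3376/3 ≈ 1125.3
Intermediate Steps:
N(y) = -2 + 1/(-5 + y) (N(y) = -2 + 1/(y - 5) = -2 + 1/(-5 + y))
634 - 22*(N(2) - 20) = 634 - 22*((11 - 2*2)/(-5 + 2) - 20) = 634 - 22*((11 - 4)/(-3) - 20) = 634 - 22*(-⅓*7 - 20) = 634 - 22*(-7/3 - 20) = 634 - 22*(-67/3) = 634 + 1474/3 = 3376/3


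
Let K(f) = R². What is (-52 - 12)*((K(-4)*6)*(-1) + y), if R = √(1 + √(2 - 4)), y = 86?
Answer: -5120 + 384*I*√2 ≈ -5120.0 + 543.06*I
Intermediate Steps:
R = √(1 + I*√2) (R = √(1 + √(-2)) = √(1 + I*√2) ≈ 1.1688 + 0.605*I)
K(f) = 1 + I*√2 (K(f) = (√(1 + I*√2))² = 1 + I*√2)
(-52 - 12)*((K(-4)*6)*(-1) + y) = (-52 - 12)*(((1 + I*√2)*6)*(-1) + 86) = -64*((6 + 6*I*√2)*(-1) + 86) = -64*((-6 - 6*I*√2) + 86) = -64*(80 - 6*I*√2) = -5120 + 384*I*√2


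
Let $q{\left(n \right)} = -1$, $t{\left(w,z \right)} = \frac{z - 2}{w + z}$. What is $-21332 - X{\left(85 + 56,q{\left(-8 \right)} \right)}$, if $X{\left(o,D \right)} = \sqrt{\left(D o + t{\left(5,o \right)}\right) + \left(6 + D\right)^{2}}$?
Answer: $-21332 - \frac{i \sqrt{2452362}}{146} \approx -21332.0 - 10.726 i$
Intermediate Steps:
$t{\left(w,z \right)} = \frac{-2 + z}{w + z}$
$X{\left(o,D \right)} = \sqrt{\left(6 + D\right)^{2} + D o + \frac{-2 + o}{5 + o}}$ ($X{\left(o,D \right)} = \sqrt{\left(D o + \frac{-2 + o}{5 + o}\right) + \left(6 + D\right)^{2}} = \sqrt{\left(6 + D\right)^{2} + D o + \frac{-2 + o}{5 + o}}$)
$-21332 - X{\left(85 + 56,q{\left(-8 \right)} \right)} = -21332 - \sqrt{\frac{-2 + \left(85 + 56\right) + \left(5 + \left(85 + 56\right)\right) \left(\left(6 - 1\right)^{2} - \left(85 + 56\right)\right)}{5 + \left(85 + 56\right)}} = -21332 - \sqrt{\frac{-2 + 141 + \left(5 + 141\right) \left(5^{2} - 141\right)}{5 + 141}} = -21332 - \sqrt{\frac{-2 + 141 + 146 \left(25 - 141\right)}{146}} = -21332 - \sqrt{\frac{-2 + 141 + 146 \left(-116\right)}{146}} = -21332 - \sqrt{\frac{-2 + 141 - 16936}{146}} = -21332 - \sqrt{\frac{1}{146} \left(-16797\right)} = -21332 - \sqrt{- \frac{16797}{146}} = -21332 - \frac{i \sqrt{2452362}}{146}$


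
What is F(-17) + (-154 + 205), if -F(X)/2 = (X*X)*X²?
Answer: -166991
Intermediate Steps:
F(X) = -2*X⁴ (F(X) = -2*X*X*X² = -2*X²*X² = -2*X⁴)
F(-17) + (-154 + 205) = -2*(-17)⁴ + (-154 + 205) = -2*83521 + 51 = -167042 + 51 = -166991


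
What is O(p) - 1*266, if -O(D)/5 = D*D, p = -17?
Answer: -1711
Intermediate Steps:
O(D) = -5*D² (O(D) = -5*D*D = -5*D²)
O(p) - 1*266 = -5*(-17)² - 1*266 = -5*289 - 266 = -1445 - 266 = -1711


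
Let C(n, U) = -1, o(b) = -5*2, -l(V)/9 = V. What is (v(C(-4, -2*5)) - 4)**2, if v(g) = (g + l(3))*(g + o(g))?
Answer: 92416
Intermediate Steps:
l(V) = -9*V
o(b) = -10
v(g) = (-27 + g)*(-10 + g) (v(g) = (g - 9*3)*(g - 10) = (g - 27)*(-10 + g) = (-27 + g)*(-10 + g))
(v(C(-4, -2*5)) - 4)**2 = ((270 + (-1)**2 - 37*(-1)) - 4)**2 = ((270 + 1 + 37) - 4)**2 = (308 - 4)**2 = 304**2 = 92416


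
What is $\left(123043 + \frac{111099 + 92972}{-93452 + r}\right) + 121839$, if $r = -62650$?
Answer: $\frac{38226365893}{156102} \approx 2.4488 \cdot 10^{5}$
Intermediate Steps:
$\left(123043 + \frac{111099 + 92972}{-93452 + r}\right) + 121839 = \left(123043 + \frac{111099 + 92972}{-93452 - 62650}\right) + 121839 = \left(123043 + \frac{204071}{-156102}\right) + 121839 = \left(123043 + 204071 \left(- \frac{1}{156102}\right)\right) + 121839 = \left(123043 - \frac{204071}{156102}\right) + 121839 = \frac{19207054315}{156102} + 121839 = \frac{38226365893}{156102}$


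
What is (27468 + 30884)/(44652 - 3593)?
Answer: 58352/41059 ≈ 1.4212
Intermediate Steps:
(27468 + 30884)/(44652 - 3593) = 58352/41059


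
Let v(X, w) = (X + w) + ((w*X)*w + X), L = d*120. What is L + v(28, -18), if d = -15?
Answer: 7310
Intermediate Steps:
L = -1800 (L = -15*120 = -1800)
v(X, w) = w + 2*X + X*w**2 (v(X, w) = (X + w) + ((X*w)*w + X) = (X + w) + (X*w**2 + X) = (X + w) + (X + X*w**2) = w + 2*X + X*w**2)
L + v(28, -18) = -1800 + (-18 + 2*28 + 28*(-18)**2) = -1800 + (-18 + 56 + 28*324) = -1800 + (-18 + 56 + 9072) = -1800 + 9110 = 7310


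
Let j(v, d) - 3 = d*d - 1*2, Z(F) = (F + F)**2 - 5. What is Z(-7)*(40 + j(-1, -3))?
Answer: 9550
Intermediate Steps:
Z(F) = -5 + 4*F**2 (Z(F) = (2*F)**2 - 5 = 4*F**2 - 5 = -5 + 4*F**2)
j(v, d) = 1 + d**2 (j(v, d) = 3 + (d*d - 1*2) = 3 + (d**2 - 2) = 3 + (-2 + d**2) = 1 + d**2)
Z(-7)*(40 + j(-1, -3)) = (-5 + 4*(-7)**2)*(40 + (1 + (-3)**2)) = (-5 + 4*49)*(40 + (1 + 9)) = (-5 + 196)*(40 + 10) = 191*50 = 9550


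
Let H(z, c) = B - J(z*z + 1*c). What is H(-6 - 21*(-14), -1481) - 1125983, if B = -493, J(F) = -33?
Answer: -1126443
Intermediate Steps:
H(z, c) = -460 (H(z, c) = -493 - 1*(-33) = -493 + 33 = -460)
H(-6 - 21*(-14), -1481) - 1125983 = -460 - 1125983 = -1126443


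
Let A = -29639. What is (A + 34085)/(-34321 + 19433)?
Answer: -2223/7444 ≈ -0.29863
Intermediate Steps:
(A + 34085)/(-34321 + 19433) = (-29639 + 34085)/(-34321 + 19433) = 4446/(-14888) = 4446*(-1/14888) = -2223/7444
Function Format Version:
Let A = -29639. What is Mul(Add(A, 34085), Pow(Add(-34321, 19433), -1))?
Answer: Rational(-2223, 7444) ≈ -0.29863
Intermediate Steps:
Mul(Add(A, 34085), Pow(Add(-34321, 19433), -1)) = Mul(Add(-29639, 34085), Pow(Add(-34321, 19433), -1)) = Mul(4446, Pow(-14888, -1)) = Mul(4446, Rational(-1, 14888)) = Rational(-2223, 7444)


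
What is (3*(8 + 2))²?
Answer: 900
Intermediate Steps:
(3*(8 + 2))² = (3*10)² = 30² = 900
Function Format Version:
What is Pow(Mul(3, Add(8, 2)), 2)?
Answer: 900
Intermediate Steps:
Pow(Mul(3, Add(8, 2)), 2) = Pow(Mul(3, 10), 2) = Pow(30, 2) = 900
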